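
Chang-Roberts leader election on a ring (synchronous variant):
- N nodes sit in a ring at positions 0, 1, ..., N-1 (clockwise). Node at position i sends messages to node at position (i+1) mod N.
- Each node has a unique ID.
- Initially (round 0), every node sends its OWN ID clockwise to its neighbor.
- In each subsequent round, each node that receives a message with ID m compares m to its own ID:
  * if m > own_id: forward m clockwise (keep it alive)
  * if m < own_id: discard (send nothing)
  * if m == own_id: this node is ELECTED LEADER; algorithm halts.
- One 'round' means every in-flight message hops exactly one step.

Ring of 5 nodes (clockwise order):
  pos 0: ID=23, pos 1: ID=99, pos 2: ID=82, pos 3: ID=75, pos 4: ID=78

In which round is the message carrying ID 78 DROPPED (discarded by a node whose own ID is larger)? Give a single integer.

Answer: 2

Derivation:
Round 1: pos1(id99) recv 23: drop; pos2(id82) recv 99: fwd; pos3(id75) recv 82: fwd; pos4(id78) recv 75: drop; pos0(id23) recv 78: fwd
Round 2: pos3(id75) recv 99: fwd; pos4(id78) recv 82: fwd; pos1(id99) recv 78: drop
Round 3: pos4(id78) recv 99: fwd; pos0(id23) recv 82: fwd
Round 4: pos0(id23) recv 99: fwd; pos1(id99) recv 82: drop
Round 5: pos1(id99) recv 99: ELECTED
Message ID 78 originates at pos 4; dropped at pos 1 in round 2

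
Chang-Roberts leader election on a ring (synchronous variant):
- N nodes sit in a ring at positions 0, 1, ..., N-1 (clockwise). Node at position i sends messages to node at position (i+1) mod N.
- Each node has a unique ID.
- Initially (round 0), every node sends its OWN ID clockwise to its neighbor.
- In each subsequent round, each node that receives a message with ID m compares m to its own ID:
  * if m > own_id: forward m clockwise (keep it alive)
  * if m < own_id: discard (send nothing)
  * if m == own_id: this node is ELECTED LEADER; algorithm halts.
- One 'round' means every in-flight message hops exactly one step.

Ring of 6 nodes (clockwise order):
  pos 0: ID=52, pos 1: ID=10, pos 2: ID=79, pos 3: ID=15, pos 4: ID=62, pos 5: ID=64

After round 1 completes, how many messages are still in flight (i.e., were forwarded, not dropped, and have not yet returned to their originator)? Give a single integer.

Answer: 3

Derivation:
Round 1: pos1(id10) recv 52: fwd; pos2(id79) recv 10: drop; pos3(id15) recv 79: fwd; pos4(id62) recv 15: drop; pos5(id64) recv 62: drop; pos0(id52) recv 64: fwd
After round 1: 3 messages still in flight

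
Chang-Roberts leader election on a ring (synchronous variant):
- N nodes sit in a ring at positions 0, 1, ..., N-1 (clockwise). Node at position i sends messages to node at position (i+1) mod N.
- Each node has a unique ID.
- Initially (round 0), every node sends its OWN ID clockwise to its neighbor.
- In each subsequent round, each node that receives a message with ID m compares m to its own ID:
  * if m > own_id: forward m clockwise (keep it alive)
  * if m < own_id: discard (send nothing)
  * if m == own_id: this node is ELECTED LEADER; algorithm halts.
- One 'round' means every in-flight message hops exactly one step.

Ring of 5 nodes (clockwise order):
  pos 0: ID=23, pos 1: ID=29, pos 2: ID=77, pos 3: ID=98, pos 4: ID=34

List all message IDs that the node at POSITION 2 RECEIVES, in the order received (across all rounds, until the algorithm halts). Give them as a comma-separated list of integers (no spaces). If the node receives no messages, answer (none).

Answer: 29,34,98

Derivation:
Round 1: pos1(id29) recv 23: drop; pos2(id77) recv 29: drop; pos3(id98) recv 77: drop; pos4(id34) recv 98: fwd; pos0(id23) recv 34: fwd
Round 2: pos0(id23) recv 98: fwd; pos1(id29) recv 34: fwd
Round 3: pos1(id29) recv 98: fwd; pos2(id77) recv 34: drop
Round 4: pos2(id77) recv 98: fwd
Round 5: pos3(id98) recv 98: ELECTED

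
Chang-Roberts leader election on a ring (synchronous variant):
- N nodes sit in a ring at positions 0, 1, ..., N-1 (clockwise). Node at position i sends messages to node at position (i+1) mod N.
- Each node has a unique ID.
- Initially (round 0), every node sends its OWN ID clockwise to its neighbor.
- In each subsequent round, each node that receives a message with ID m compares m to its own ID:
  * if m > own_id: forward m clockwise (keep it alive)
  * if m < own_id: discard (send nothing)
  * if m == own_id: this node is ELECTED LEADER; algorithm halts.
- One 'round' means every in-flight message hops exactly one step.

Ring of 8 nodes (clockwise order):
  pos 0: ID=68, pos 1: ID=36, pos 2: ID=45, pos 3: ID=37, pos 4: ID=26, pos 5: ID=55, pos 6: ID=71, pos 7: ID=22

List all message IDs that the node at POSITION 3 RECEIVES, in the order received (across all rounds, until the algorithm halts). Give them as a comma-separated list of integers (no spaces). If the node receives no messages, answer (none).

Answer: 45,68,71

Derivation:
Round 1: pos1(id36) recv 68: fwd; pos2(id45) recv 36: drop; pos3(id37) recv 45: fwd; pos4(id26) recv 37: fwd; pos5(id55) recv 26: drop; pos6(id71) recv 55: drop; pos7(id22) recv 71: fwd; pos0(id68) recv 22: drop
Round 2: pos2(id45) recv 68: fwd; pos4(id26) recv 45: fwd; pos5(id55) recv 37: drop; pos0(id68) recv 71: fwd
Round 3: pos3(id37) recv 68: fwd; pos5(id55) recv 45: drop; pos1(id36) recv 71: fwd
Round 4: pos4(id26) recv 68: fwd; pos2(id45) recv 71: fwd
Round 5: pos5(id55) recv 68: fwd; pos3(id37) recv 71: fwd
Round 6: pos6(id71) recv 68: drop; pos4(id26) recv 71: fwd
Round 7: pos5(id55) recv 71: fwd
Round 8: pos6(id71) recv 71: ELECTED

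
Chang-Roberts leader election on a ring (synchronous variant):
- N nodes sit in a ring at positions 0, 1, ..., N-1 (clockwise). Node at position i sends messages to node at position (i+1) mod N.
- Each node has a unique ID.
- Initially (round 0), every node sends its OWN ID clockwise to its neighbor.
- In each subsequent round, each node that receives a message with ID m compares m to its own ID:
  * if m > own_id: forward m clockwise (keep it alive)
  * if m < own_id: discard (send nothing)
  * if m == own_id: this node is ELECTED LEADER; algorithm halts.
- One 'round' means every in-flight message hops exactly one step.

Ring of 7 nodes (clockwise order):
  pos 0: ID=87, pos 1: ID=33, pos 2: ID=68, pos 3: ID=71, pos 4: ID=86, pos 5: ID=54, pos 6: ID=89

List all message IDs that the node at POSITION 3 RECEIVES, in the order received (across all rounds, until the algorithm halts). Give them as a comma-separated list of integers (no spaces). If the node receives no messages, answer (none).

Answer: 68,87,89

Derivation:
Round 1: pos1(id33) recv 87: fwd; pos2(id68) recv 33: drop; pos3(id71) recv 68: drop; pos4(id86) recv 71: drop; pos5(id54) recv 86: fwd; pos6(id89) recv 54: drop; pos0(id87) recv 89: fwd
Round 2: pos2(id68) recv 87: fwd; pos6(id89) recv 86: drop; pos1(id33) recv 89: fwd
Round 3: pos3(id71) recv 87: fwd; pos2(id68) recv 89: fwd
Round 4: pos4(id86) recv 87: fwd; pos3(id71) recv 89: fwd
Round 5: pos5(id54) recv 87: fwd; pos4(id86) recv 89: fwd
Round 6: pos6(id89) recv 87: drop; pos5(id54) recv 89: fwd
Round 7: pos6(id89) recv 89: ELECTED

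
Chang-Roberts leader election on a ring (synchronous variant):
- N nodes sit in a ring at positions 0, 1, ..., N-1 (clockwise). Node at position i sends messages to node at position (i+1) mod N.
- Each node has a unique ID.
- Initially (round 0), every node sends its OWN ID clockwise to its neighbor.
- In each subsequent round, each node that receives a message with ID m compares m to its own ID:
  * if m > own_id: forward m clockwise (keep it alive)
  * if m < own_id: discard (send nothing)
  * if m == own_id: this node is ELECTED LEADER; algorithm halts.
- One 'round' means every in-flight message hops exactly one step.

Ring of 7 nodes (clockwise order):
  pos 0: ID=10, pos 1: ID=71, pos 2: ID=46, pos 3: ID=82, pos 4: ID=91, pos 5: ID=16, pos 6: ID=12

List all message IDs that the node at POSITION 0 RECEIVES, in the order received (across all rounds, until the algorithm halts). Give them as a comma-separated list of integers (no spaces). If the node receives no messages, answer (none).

Answer: 12,16,91

Derivation:
Round 1: pos1(id71) recv 10: drop; pos2(id46) recv 71: fwd; pos3(id82) recv 46: drop; pos4(id91) recv 82: drop; pos5(id16) recv 91: fwd; pos6(id12) recv 16: fwd; pos0(id10) recv 12: fwd
Round 2: pos3(id82) recv 71: drop; pos6(id12) recv 91: fwd; pos0(id10) recv 16: fwd; pos1(id71) recv 12: drop
Round 3: pos0(id10) recv 91: fwd; pos1(id71) recv 16: drop
Round 4: pos1(id71) recv 91: fwd
Round 5: pos2(id46) recv 91: fwd
Round 6: pos3(id82) recv 91: fwd
Round 7: pos4(id91) recv 91: ELECTED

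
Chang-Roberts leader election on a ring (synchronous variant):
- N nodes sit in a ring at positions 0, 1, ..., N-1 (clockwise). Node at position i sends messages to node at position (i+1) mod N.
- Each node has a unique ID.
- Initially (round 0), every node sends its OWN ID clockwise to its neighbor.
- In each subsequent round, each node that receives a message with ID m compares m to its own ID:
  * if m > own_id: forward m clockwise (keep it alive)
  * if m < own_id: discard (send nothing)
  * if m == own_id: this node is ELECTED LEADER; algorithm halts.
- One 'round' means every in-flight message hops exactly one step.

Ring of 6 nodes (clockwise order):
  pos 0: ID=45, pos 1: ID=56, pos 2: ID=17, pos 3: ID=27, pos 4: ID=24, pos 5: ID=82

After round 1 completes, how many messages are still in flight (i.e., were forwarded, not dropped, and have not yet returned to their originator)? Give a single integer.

Round 1: pos1(id56) recv 45: drop; pos2(id17) recv 56: fwd; pos3(id27) recv 17: drop; pos4(id24) recv 27: fwd; pos5(id82) recv 24: drop; pos0(id45) recv 82: fwd
After round 1: 3 messages still in flight

Answer: 3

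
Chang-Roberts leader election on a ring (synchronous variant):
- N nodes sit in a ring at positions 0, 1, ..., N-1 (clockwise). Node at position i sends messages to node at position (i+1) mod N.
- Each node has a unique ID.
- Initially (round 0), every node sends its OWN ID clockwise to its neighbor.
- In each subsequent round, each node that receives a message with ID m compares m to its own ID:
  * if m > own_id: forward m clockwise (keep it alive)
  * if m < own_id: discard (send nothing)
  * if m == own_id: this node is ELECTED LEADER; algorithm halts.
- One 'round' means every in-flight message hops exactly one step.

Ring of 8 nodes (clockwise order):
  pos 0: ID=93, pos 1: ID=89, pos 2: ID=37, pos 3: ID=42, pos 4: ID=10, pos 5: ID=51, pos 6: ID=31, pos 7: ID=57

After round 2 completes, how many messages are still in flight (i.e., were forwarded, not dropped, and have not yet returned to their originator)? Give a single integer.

Round 1: pos1(id89) recv 93: fwd; pos2(id37) recv 89: fwd; pos3(id42) recv 37: drop; pos4(id10) recv 42: fwd; pos5(id51) recv 10: drop; pos6(id31) recv 51: fwd; pos7(id57) recv 31: drop; pos0(id93) recv 57: drop
Round 2: pos2(id37) recv 93: fwd; pos3(id42) recv 89: fwd; pos5(id51) recv 42: drop; pos7(id57) recv 51: drop
After round 2: 2 messages still in flight

Answer: 2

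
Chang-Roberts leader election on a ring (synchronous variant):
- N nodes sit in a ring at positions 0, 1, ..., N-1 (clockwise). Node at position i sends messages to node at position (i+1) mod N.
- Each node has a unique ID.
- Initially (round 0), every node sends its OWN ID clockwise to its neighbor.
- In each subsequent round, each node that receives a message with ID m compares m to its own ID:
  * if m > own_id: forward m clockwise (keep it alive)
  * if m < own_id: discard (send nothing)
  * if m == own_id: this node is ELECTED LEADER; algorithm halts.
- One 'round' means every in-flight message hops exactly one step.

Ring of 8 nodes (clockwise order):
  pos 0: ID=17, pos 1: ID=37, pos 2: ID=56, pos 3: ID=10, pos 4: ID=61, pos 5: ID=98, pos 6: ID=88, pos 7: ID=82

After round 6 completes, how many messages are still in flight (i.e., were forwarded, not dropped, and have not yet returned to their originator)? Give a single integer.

Round 1: pos1(id37) recv 17: drop; pos2(id56) recv 37: drop; pos3(id10) recv 56: fwd; pos4(id61) recv 10: drop; pos5(id98) recv 61: drop; pos6(id88) recv 98: fwd; pos7(id82) recv 88: fwd; pos0(id17) recv 82: fwd
Round 2: pos4(id61) recv 56: drop; pos7(id82) recv 98: fwd; pos0(id17) recv 88: fwd; pos1(id37) recv 82: fwd
Round 3: pos0(id17) recv 98: fwd; pos1(id37) recv 88: fwd; pos2(id56) recv 82: fwd
Round 4: pos1(id37) recv 98: fwd; pos2(id56) recv 88: fwd; pos3(id10) recv 82: fwd
Round 5: pos2(id56) recv 98: fwd; pos3(id10) recv 88: fwd; pos4(id61) recv 82: fwd
Round 6: pos3(id10) recv 98: fwd; pos4(id61) recv 88: fwd; pos5(id98) recv 82: drop
After round 6: 2 messages still in flight

Answer: 2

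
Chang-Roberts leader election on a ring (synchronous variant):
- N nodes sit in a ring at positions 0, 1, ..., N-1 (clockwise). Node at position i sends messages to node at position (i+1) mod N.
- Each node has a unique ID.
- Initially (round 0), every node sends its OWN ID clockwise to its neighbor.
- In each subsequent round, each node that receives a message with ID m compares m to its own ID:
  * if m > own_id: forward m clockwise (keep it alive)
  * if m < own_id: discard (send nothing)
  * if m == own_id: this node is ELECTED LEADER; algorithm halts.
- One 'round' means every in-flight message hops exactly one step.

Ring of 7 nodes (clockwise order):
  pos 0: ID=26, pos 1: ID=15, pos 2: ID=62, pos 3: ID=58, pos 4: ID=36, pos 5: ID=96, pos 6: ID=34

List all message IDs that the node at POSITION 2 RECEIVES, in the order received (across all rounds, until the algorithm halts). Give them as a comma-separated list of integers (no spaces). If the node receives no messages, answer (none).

Answer: 15,26,34,96

Derivation:
Round 1: pos1(id15) recv 26: fwd; pos2(id62) recv 15: drop; pos3(id58) recv 62: fwd; pos4(id36) recv 58: fwd; pos5(id96) recv 36: drop; pos6(id34) recv 96: fwd; pos0(id26) recv 34: fwd
Round 2: pos2(id62) recv 26: drop; pos4(id36) recv 62: fwd; pos5(id96) recv 58: drop; pos0(id26) recv 96: fwd; pos1(id15) recv 34: fwd
Round 3: pos5(id96) recv 62: drop; pos1(id15) recv 96: fwd; pos2(id62) recv 34: drop
Round 4: pos2(id62) recv 96: fwd
Round 5: pos3(id58) recv 96: fwd
Round 6: pos4(id36) recv 96: fwd
Round 7: pos5(id96) recv 96: ELECTED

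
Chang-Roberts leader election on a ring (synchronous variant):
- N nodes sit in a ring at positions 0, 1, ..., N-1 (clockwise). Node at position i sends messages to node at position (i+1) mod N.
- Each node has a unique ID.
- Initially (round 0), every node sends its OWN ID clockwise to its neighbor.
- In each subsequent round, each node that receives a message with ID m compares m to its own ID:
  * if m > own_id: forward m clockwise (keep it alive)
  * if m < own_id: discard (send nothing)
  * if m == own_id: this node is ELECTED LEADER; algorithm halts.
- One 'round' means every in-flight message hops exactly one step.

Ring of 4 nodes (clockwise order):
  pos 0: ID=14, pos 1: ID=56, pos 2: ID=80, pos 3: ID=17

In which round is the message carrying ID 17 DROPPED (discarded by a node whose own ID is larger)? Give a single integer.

Answer: 2

Derivation:
Round 1: pos1(id56) recv 14: drop; pos2(id80) recv 56: drop; pos3(id17) recv 80: fwd; pos0(id14) recv 17: fwd
Round 2: pos0(id14) recv 80: fwd; pos1(id56) recv 17: drop
Round 3: pos1(id56) recv 80: fwd
Round 4: pos2(id80) recv 80: ELECTED
Message ID 17 originates at pos 3; dropped at pos 1 in round 2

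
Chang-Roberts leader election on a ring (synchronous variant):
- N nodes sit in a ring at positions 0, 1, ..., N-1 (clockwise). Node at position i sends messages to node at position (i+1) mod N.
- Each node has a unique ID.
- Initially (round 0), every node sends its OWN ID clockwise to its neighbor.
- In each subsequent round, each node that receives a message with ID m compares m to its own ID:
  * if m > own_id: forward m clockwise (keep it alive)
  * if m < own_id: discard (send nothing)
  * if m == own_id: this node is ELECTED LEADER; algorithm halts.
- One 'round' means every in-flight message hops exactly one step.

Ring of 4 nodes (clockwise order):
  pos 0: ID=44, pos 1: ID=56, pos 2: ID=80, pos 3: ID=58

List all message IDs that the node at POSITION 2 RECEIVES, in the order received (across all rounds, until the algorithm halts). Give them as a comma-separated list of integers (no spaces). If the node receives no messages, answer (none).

Answer: 56,58,80

Derivation:
Round 1: pos1(id56) recv 44: drop; pos2(id80) recv 56: drop; pos3(id58) recv 80: fwd; pos0(id44) recv 58: fwd
Round 2: pos0(id44) recv 80: fwd; pos1(id56) recv 58: fwd
Round 3: pos1(id56) recv 80: fwd; pos2(id80) recv 58: drop
Round 4: pos2(id80) recv 80: ELECTED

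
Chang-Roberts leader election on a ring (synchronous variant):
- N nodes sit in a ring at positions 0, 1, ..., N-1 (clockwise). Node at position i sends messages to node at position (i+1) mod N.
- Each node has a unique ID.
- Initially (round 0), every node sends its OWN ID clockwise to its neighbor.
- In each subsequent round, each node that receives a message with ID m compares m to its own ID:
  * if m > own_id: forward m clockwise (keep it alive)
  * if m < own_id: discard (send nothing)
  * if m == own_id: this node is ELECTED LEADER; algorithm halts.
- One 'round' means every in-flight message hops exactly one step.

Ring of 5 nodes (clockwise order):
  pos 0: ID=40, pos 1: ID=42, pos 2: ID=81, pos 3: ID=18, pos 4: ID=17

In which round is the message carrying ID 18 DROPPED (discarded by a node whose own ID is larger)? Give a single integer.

Answer: 2

Derivation:
Round 1: pos1(id42) recv 40: drop; pos2(id81) recv 42: drop; pos3(id18) recv 81: fwd; pos4(id17) recv 18: fwd; pos0(id40) recv 17: drop
Round 2: pos4(id17) recv 81: fwd; pos0(id40) recv 18: drop
Round 3: pos0(id40) recv 81: fwd
Round 4: pos1(id42) recv 81: fwd
Round 5: pos2(id81) recv 81: ELECTED
Message ID 18 originates at pos 3; dropped at pos 0 in round 2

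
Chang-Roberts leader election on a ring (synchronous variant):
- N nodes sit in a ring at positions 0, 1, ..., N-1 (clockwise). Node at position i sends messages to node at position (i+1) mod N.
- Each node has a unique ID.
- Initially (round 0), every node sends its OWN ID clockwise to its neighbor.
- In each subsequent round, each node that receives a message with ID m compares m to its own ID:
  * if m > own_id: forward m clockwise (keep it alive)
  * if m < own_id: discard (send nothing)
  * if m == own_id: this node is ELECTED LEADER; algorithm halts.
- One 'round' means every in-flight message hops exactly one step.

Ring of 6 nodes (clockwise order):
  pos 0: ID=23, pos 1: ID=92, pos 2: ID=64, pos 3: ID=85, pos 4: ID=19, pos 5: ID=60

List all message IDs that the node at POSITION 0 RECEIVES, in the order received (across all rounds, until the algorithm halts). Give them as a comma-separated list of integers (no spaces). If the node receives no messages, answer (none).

Round 1: pos1(id92) recv 23: drop; pos2(id64) recv 92: fwd; pos3(id85) recv 64: drop; pos4(id19) recv 85: fwd; pos5(id60) recv 19: drop; pos0(id23) recv 60: fwd
Round 2: pos3(id85) recv 92: fwd; pos5(id60) recv 85: fwd; pos1(id92) recv 60: drop
Round 3: pos4(id19) recv 92: fwd; pos0(id23) recv 85: fwd
Round 4: pos5(id60) recv 92: fwd; pos1(id92) recv 85: drop
Round 5: pos0(id23) recv 92: fwd
Round 6: pos1(id92) recv 92: ELECTED

Answer: 60,85,92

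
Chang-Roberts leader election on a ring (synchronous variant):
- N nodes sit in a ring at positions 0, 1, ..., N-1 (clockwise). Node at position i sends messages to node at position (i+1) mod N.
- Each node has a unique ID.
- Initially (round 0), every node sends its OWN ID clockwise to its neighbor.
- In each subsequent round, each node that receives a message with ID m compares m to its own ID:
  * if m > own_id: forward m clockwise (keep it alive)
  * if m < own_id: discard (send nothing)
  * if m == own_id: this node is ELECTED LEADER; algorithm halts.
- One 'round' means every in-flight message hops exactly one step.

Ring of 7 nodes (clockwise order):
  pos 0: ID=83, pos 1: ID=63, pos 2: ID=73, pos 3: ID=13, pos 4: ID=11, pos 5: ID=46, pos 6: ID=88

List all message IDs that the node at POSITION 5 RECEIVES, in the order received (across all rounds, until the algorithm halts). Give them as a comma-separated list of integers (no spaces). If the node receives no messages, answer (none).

Round 1: pos1(id63) recv 83: fwd; pos2(id73) recv 63: drop; pos3(id13) recv 73: fwd; pos4(id11) recv 13: fwd; pos5(id46) recv 11: drop; pos6(id88) recv 46: drop; pos0(id83) recv 88: fwd
Round 2: pos2(id73) recv 83: fwd; pos4(id11) recv 73: fwd; pos5(id46) recv 13: drop; pos1(id63) recv 88: fwd
Round 3: pos3(id13) recv 83: fwd; pos5(id46) recv 73: fwd; pos2(id73) recv 88: fwd
Round 4: pos4(id11) recv 83: fwd; pos6(id88) recv 73: drop; pos3(id13) recv 88: fwd
Round 5: pos5(id46) recv 83: fwd; pos4(id11) recv 88: fwd
Round 6: pos6(id88) recv 83: drop; pos5(id46) recv 88: fwd
Round 7: pos6(id88) recv 88: ELECTED

Answer: 11,13,73,83,88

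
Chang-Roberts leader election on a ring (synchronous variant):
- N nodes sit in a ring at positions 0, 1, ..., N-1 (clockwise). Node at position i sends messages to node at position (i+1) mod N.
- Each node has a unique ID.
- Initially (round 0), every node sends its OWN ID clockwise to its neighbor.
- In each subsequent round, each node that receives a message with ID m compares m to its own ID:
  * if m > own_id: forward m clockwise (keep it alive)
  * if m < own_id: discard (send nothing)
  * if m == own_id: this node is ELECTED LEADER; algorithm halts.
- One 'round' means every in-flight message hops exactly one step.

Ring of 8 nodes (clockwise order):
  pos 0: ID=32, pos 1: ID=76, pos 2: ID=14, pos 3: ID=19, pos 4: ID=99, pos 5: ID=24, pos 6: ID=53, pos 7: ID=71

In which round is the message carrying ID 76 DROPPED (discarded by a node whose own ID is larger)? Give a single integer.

Answer: 3

Derivation:
Round 1: pos1(id76) recv 32: drop; pos2(id14) recv 76: fwd; pos3(id19) recv 14: drop; pos4(id99) recv 19: drop; pos5(id24) recv 99: fwd; pos6(id53) recv 24: drop; pos7(id71) recv 53: drop; pos0(id32) recv 71: fwd
Round 2: pos3(id19) recv 76: fwd; pos6(id53) recv 99: fwd; pos1(id76) recv 71: drop
Round 3: pos4(id99) recv 76: drop; pos7(id71) recv 99: fwd
Round 4: pos0(id32) recv 99: fwd
Round 5: pos1(id76) recv 99: fwd
Round 6: pos2(id14) recv 99: fwd
Round 7: pos3(id19) recv 99: fwd
Round 8: pos4(id99) recv 99: ELECTED
Message ID 76 originates at pos 1; dropped at pos 4 in round 3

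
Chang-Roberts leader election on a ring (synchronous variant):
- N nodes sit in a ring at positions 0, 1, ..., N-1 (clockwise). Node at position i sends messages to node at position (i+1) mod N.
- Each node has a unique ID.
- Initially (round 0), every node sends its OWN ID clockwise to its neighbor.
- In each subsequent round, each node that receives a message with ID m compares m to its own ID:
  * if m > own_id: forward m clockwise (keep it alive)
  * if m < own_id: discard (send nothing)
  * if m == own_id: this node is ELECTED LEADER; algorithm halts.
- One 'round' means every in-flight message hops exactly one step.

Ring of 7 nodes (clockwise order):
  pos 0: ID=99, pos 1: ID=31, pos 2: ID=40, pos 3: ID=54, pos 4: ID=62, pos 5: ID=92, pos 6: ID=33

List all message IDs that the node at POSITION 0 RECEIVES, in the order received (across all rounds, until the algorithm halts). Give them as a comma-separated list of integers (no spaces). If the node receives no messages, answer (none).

Answer: 33,92,99

Derivation:
Round 1: pos1(id31) recv 99: fwd; pos2(id40) recv 31: drop; pos3(id54) recv 40: drop; pos4(id62) recv 54: drop; pos5(id92) recv 62: drop; pos6(id33) recv 92: fwd; pos0(id99) recv 33: drop
Round 2: pos2(id40) recv 99: fwd; pos0(id99) recv 92: drop
Round 3: pos3(id54) recv 99: fwd
Round 4: pos4(id62) recv 99: fwd
Round 5: pos5(id92) recv 99: fwd
Round 6: pos6(id33) recv 99: fwd
Round 7: pos0(id99) recv 99: ELECTED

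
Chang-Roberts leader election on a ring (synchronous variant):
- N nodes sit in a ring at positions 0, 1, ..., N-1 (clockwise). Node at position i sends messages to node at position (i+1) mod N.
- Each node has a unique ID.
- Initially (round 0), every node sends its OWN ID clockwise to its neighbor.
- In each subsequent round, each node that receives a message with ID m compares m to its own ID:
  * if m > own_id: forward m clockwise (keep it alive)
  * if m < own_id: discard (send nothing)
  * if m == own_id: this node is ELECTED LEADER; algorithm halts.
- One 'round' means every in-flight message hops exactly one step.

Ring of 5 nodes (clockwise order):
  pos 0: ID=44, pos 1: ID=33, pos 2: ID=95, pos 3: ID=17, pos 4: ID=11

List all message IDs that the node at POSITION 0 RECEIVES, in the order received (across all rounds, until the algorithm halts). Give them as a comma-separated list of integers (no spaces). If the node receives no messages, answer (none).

Round 1: pos1(id33) recv 44: fwd; pos2(id95) recv 33: drop; pos3(id17) recv 95: fwd; pos4(id11) recv 17: fwd; pos0(id44) recv 11: drop
Round 2: pos2(id95) recv 44: drop; pos4(id11) recv 95: fwd; pos0(id44) recv 17: drop
Round 3: pos0(id44) recv 95: fwd
Round 4: pos1(id33) recv 95: fwd
Round 5: pos2(id95) recv 95: ELECTED

Answer: 11,17,95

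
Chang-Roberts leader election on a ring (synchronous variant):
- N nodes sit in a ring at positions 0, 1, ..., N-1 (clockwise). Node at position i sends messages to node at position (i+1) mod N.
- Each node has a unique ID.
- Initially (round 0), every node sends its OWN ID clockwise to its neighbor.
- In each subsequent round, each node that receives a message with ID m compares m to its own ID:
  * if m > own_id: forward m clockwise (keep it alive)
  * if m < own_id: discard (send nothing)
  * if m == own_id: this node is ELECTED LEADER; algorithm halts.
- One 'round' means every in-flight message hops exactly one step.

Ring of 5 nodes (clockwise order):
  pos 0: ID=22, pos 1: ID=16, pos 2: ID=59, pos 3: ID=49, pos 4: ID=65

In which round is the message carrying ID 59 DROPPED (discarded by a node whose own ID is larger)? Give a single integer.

Answer: 2

Derivation:
Round 1: pos1(id16) recv 22: fwd; pos2(id59) recv 16: drop; pos3(id49) recv 59: fwd; pos4(id65) recv 49: drop; pos0(id22) recv 65: fwd
Round 2: pos2(id59) recv 22: drop; pos4(id65) recv 59: drop; pos1(id16) recv 65: fwd
Round 3: pos2(id59) recv 65: fwd
Round 4: pos3(id49) recv 65: fwd
Round 5: pos4(id65) recv 65: ELECTED
Message ID 59 originates at pos 2; dropped at pos 4 in round 2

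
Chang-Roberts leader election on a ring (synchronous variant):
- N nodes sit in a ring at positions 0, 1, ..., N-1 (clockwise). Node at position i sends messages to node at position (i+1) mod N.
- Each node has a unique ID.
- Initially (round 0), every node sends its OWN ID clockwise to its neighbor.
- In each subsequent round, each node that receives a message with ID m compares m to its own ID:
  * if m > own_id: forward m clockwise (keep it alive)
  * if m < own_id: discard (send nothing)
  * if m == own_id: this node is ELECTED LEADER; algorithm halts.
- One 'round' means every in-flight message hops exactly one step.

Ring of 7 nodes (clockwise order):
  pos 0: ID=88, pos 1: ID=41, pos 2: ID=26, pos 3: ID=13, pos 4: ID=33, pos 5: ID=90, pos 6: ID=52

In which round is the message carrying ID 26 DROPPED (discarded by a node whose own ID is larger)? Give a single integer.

Answer: 2

Derivation:
Round 1: pos1(id41) recv 88: fwd; pos2(id26) recv 41: fwd; pos3(id13) recv 26: fwd; pos4(id33) recv 13: drop; pos5(id90) recv 33: drop; pos6(id52) recv 90: fwd; pos0(id88) recv 52: drop
Round 2: pos2(id26) recv 88: fwd; pos3(id13) recv 41: fwd; pos4(id33) recv 26: drop; pos0(id88) recv 90: fwd
Round 3: pos3(id13) recv 88: fwd; pos4(id33) recv 41: fwd; pos1(id41) recv 90: fwd
Round 4: pos4(id33) recv 88: fwd; pos5(id90) recv 41: drop; pos2(id26) recv 90: fwd
Round 5: pos5(id90) recv 88: drop; pos3(id13) recv 90: fwd
Round 6: pos4(id33) recv 90: fwd
Round 7: pos5(id90) recv 90: ELECTED
Message ID 26 originates at pos 2; dropped at pos 4 in round 2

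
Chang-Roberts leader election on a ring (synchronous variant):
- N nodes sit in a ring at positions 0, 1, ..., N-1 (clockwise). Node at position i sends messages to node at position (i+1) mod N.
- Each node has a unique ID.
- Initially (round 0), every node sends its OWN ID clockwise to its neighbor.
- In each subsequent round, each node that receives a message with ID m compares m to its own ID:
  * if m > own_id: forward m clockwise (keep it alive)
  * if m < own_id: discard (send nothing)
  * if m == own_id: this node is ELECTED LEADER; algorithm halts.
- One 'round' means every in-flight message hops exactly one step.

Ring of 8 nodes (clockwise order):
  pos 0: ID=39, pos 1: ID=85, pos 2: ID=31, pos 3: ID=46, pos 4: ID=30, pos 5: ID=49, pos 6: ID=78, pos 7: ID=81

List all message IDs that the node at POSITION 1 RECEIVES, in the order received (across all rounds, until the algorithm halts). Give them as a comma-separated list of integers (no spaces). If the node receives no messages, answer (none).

Answer: 39,81,85

Derivation:
Round 1: pos1(id85) recv 39: drop; pos2(id31) recv 85: fwd; pos3(id46) recv 31: drop; pos4(id30) recv 46: fwd; pos5(id49) recv 30: drop; pos6(id78) recv 49: drop; pos7(id81) recv 78: drop; pos0(id39) recv 81: fwd
Round 2: pos3(id46) recv 85: fwd; pos5(id49) recv 46: drop; pos1(id85) recv 81: drop
Round 3: pos4(id30) recv 85: fwd
Round 4: pos5(id49) recv 85: fwd
Round 5: pos6(id78) recv 85: fwd
Round 6: pos7(id81) recv 85: fwd
Round 7: pos0(id39) recv 85: fwd
Round 8: pos1(id85) recv 85: ELECTED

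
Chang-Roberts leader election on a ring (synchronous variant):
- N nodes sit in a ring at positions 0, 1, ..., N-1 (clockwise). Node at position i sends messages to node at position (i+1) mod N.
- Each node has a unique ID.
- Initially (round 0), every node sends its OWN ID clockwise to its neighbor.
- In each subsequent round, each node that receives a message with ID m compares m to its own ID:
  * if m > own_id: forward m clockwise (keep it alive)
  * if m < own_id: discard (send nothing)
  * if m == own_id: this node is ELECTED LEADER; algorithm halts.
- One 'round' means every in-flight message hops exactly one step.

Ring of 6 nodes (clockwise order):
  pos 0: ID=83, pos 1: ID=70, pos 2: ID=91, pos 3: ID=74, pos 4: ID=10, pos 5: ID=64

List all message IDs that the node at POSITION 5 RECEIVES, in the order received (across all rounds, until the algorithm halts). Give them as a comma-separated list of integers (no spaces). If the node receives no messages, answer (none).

Round 1: pos1(id70) recv 83: fwd; pos2(id91) recv 70: drop; pos3(id74) recv 91: fwd; pos4(id10) recv 74: fwd; pos5(id64) recv 10: drop; pos0(id83) recv 64: drop
Round 2: pos2(id91) recv 83: drop; pos4(id10) recv 91: fwd; pos5(id64) recv 74: fwd
Round 3: pos5(id64) recv 91: fwd; pos0(id83) recv 74: drop
Round 4: pos0(id83) recv 91: fwd
Round 5: pos1(id70) recv 91: fwd
Round 6: pos2(id91) recv 91: ELECTED

Answer: 10,74,91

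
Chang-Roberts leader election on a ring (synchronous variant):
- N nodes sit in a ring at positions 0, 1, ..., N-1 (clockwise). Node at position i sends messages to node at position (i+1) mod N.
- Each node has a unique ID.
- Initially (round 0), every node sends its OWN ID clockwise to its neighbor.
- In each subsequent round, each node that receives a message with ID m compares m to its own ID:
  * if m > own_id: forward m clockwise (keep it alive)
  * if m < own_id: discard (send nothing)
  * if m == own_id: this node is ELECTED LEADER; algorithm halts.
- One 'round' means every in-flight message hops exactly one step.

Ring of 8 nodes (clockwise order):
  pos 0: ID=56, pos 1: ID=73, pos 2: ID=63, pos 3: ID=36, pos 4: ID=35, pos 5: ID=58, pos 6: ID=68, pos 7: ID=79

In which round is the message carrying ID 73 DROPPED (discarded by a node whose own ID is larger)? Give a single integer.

Round 1: pos1(id73) recv 56: drop; pos2(id63) recv 73: fwd; pos3(id36) recv 63: fwd; pos4(id35) recv 36: fwd; pos5(id58) recv 35: drop; pos6(id68) recv 58: drop; pos7(id79) recv 68: drop; pos0(id56) recv 79: fwd
Round 2: pos3(id36) recv 73: fwd; pos4(id35) recv 63: fwd; pos5(id58) recv 36: drop; pos1(id73) recv 79: fwd
Round 3: pos4(id35) recv 73: fwd; pos5(id58) recv 63: fwd; pos2(id63) recv 79: fwd
Round 4: pos5(id58) recv 73: fwd; pos6(id68) recv 63: drop; pos3(id36) recv 79: fwd
Round 5: pos6(id68) recv 73: fwd; pos4(id35) recv 79: fwd
Round 6: pos7(id79) recv 73: drop; pos5(id58) recv 79: fwd
Round 7: pos6(id68) recv 79: fwd
Round 8: pos7(id79) recv 79: ELECTED
Message ID 73 originates at pos 1; dropped at pos 7 in round 6

Answer: 6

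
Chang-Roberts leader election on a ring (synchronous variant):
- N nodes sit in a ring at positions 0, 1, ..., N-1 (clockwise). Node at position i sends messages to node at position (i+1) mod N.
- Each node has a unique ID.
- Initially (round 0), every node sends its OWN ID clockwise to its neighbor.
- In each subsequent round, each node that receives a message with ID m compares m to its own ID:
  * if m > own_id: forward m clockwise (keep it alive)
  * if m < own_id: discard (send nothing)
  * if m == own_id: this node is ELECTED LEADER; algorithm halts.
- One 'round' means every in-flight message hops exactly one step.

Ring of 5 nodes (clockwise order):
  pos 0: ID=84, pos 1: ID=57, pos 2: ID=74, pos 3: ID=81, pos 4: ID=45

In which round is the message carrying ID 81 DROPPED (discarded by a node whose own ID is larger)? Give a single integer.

Answer: 2

Derivation:
Round 1: pos1(id57) recv 84: fwd; pos2(id74) recv 57: drop; pos3(id81) recv 74: drop; pos4(id45) recv 81: fwd; pos0(id84) recv 45: drop
Round 2: pos2(id74) recv 84: fwd; pos0(id84) recv 81: drop
Round 3: pos3(id81) recv 84: fwd
Round 4: pos4(id45) recv 84: fwd
Round 5: pos0(id84) recv 84: ELECTED
Message ID 81 originates at pos 3; dropped at pos 0 in round 2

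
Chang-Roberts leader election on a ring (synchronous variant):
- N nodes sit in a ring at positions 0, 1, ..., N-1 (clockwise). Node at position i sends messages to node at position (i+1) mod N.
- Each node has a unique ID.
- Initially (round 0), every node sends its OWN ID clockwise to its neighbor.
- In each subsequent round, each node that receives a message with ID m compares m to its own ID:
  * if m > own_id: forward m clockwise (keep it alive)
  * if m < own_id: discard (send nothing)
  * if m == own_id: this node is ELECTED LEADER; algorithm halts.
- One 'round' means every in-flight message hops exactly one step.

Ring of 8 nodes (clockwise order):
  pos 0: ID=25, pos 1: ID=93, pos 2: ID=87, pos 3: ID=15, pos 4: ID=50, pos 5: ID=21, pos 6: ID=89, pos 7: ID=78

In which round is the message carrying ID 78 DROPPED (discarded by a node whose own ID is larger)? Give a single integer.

Round 1: pos1(id93) recv 25: drop; pos2(id87) recv 93: fwd; pos3(id15) recv 87: fwd; pos4(id50) recv 15: drop; pos5(id21) recv 50: fwd; pos6(id89) recv 21: drop; pos7(id78) recv 89: fwd; pos0(id25) recv 78: fwd
Round 2: pos3(id15) recv 93: fwd; pos4(id50) recv 87: fwd; pos6(id89) recv 50: drop; pos0(id25) recv 89: fwd; pos1(id93) recv 78: drop
Round 3: pos4(id50) recv 93: fwd; pos5(id21) recv 87: fwd; pos1(id93) recv 89: drop
Round 4: pos5(id21) recv 93: fwd; pos6(id89) recv 87: drop
Round 5: pos6(id89) recv 93: fwd
Round 6: pos7(id78) recv 93: fwd
Round 7: pos0(id25) recv 93: fwd
Round 8: pos1(id93) recv 93: ELECTED
Message ID 78 originates at pos 7; dropped at pos 1 in round 2

Answer: 2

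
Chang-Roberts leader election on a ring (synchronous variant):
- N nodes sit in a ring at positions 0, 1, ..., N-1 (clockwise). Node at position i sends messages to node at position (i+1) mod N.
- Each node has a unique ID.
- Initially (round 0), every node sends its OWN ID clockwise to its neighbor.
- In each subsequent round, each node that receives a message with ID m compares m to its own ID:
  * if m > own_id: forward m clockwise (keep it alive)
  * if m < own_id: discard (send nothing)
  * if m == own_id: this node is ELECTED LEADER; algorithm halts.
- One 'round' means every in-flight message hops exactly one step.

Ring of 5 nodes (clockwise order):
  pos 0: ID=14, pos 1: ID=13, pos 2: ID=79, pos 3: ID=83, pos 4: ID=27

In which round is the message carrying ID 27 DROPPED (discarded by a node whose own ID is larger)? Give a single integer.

Answer: 3

Derivation:
Round 1: pos1(id13) recv 14: fwd; pos2(id79) recv 13: drop; pos3(id83) recv 79: drop; pos4(id27) recv 83: fwd; pos0(id14) recv 27: fwd
Round 2: pos2(id79) recv 14: drop; pos0(id14) recv 83: fwd; pos1(id13) recv 27: fwd
Round 3: pos1(id13) recv 83: fwd; pos2(id79) recv 27: drop
Round 4: pos2(id79) recv 83: fwd
Round 5: pos3(id83) recv 83: ELECTED
Message ID 27 originates at pos 4; dropped at pos 2 in round 3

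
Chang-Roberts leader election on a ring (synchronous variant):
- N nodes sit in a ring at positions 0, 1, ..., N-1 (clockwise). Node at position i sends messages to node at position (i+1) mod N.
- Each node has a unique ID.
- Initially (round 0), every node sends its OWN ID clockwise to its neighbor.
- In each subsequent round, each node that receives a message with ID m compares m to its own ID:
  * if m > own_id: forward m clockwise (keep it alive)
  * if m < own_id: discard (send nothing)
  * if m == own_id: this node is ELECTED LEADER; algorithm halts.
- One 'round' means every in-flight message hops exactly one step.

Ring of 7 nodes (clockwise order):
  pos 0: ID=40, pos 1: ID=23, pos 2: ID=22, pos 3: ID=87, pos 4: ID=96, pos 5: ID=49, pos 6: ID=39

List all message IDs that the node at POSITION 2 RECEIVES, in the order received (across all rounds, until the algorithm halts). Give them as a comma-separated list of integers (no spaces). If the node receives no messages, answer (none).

Answer: 23,40,49,96

Derivation:
Round 1: pos1(id23) recv 40: fwd; pos2(id22) recv 23: fwd; pos3(id87) recv 22: drop; pos4(id96) recv 87: drop; pos5(id49) recv 96: fwd; pos6(id39) recv 49: fwd; pos0(id40) recv 39: drop
Round 2: pos2(id22) recv 40: fwd; pos3(id87) recv 23: drop; pos6(id39) recv 96: fwd; pos0(id40) recv 49: fwd
Round 3: pos3(id87) recv 40: drop; pos0(id40) recv 96: fwd; pos1(id23) recv 49: fwd
Round 4: pos1(id23) recv 96: fwd; pos2(id22) recv 49: fwd
Round 5: pos2(id22) recv 96: fwd; pos3(id87) recv 49: drop
Round 6: pos3(id87) recv 96: fwd
Round 7: pos4(id96) recv 96: ELECTED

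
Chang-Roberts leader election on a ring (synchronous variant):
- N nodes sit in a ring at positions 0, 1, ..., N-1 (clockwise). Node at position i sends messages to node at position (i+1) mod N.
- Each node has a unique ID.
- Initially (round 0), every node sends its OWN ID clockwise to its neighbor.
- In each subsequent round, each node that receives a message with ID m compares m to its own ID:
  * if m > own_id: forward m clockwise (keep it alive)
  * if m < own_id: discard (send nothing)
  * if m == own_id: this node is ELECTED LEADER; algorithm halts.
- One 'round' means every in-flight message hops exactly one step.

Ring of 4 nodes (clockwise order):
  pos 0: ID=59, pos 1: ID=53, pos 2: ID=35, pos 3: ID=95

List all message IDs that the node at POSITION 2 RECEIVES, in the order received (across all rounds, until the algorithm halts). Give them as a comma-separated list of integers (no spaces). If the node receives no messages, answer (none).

Answer: 53,59,95

Derivation:
Round 1: pos1(id53) recv 59: fwd; pos2(id35) recv 53: fwd; pos3(id95) recv 35: drop; pos0(id59) recv 95: fwd
Round 2: pos2(id35) recv 59: fwd; pos3(id95) recv 53: drop; pos1(id53) recv 95: fwd
Round 3: pos3(id95) recv 59: drop; pos2(id35) recv 95: fwd
Round 4: pos3(id95) recv 95: ELECTED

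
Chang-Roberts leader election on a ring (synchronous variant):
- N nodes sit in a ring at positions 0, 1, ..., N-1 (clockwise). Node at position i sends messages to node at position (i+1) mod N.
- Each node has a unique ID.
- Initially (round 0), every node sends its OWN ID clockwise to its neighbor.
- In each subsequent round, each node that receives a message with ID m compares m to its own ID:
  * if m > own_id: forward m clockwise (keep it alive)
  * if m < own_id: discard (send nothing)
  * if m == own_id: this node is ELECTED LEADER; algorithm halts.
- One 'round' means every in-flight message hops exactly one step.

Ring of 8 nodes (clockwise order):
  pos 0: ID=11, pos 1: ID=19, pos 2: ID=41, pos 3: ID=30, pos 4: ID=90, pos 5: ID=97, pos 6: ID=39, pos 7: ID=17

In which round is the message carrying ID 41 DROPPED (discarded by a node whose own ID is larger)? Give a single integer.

Answer: 2

Derivation:
Round 1: pos1(id19) recv 11: drop; pos2(id41) recv 19: drop; pos3(id30) recv 41: fwd; pos4(id90) recv 30: drop; pos5(id97) recv 90: drop; pos6(id39) recv 97: fwd; pos7(id17) recv 39: fwd; pos0(id11) recv 17: fwd
Round 2: pos4(id90) recv 41: drop; pos7(id17) recv 97: fwd; pos0(id11) recv 39: fwd; pos1(id19) recv 17: drop
Round 3: pos0(id11) recv 97: fwd; pos1(id19) recv 39: fwd
Round 4: pos1(id19) recv 97: fwd; pos2(id41) recv 39: drop
Round 5: pos2(id41) recv 97: fwd
Round 6: pos3(id30) recv 97: fwd
Round 7: pos4(id90) recv 97: fwd
Round 8: pos5(id97) recv 97: ELECTED
Message ID 41 originates at pos 2; dropped at pos 4 in round 2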